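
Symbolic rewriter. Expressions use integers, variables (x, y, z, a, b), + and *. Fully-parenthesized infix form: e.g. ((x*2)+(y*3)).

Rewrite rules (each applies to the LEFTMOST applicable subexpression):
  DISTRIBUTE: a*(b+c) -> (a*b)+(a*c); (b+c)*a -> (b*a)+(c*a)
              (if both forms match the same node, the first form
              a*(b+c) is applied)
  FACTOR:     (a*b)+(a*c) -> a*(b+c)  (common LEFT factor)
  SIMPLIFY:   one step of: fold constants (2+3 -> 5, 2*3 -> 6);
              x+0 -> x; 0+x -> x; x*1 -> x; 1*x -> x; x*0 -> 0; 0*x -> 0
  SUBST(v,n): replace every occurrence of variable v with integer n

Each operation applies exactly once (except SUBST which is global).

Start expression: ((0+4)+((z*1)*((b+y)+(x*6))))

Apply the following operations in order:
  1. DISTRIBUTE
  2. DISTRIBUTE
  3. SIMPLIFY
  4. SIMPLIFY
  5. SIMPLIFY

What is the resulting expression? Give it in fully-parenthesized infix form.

Start: ((0+4)+((z*1)*((b+y)+(x*6))))
Apply DISTRIBUTE at R (target: ((z*1)*((b+y)+(x*6)))): ((0+4)+((z*1)*((b+y)+(x*6)))) -> ((0+4)+(((z*1)*(b+y))+((z*1)*(x*6))))
Apply DISTRIBUTE at RL (target: ((z*1)*(b+y))): ((0+4)+(((z*1)*(b+y))+((z*1)*(x*6)))) -> ((0+4)+((((z*1)*b)+((z*1)*y))+((z*1)*(x*6))))
Apply SIMPLIFY at L (target: (0+4)): ((0+4)+((((z*1)*b)+((z*1)*y))+((z*1)*(x*6)))) -> (4+((((z*1)*b)+((z*1)*y))+((z*1)*(x*6))))
Apply SIMPLIFY at RLLL (target: (z*1)): (4+((((z*1)*b)+((z*1)*y))+((z*1)*(x*6)))) -> (4+(((z*b)+((z*1)*y))+((z*1)*(x*6))))
Apply SIMPLIFY at RLRL (target: (z*1)): (4+(((z*b)+((z*1)*y))+((z*1)*(x*6)))) -> (4+(((z*b)+(z*y))+((z*1)*(x*6))))

Answer: (4+(((z*b)+(z*y))+((z*1)*(x*6))))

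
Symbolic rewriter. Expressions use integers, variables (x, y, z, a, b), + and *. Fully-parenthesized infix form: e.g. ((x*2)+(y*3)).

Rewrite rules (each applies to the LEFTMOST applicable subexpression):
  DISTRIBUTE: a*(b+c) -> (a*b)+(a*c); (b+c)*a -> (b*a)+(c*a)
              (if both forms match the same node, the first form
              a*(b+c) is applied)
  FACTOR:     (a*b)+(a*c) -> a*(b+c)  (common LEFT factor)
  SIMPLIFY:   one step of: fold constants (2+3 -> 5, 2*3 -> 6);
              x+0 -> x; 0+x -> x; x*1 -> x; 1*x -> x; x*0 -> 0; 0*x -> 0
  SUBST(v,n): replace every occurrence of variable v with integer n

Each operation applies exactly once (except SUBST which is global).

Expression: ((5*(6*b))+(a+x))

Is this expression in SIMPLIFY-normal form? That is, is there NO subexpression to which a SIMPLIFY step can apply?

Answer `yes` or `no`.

Expression: ((5*(6*b))+(a+x))
Scanning for simplifiable subexpressions (pre-order)...
  at root: ((5*(6*b))+(a+x)) (not simplifiable)
  at L: (5*(6*b)) (not simplifiable)
  at LR: (6*b) (not simplifiable)
  at R: (a+x) (not simplifiable)
Result: no simplifiable subexpression found -> normal form.

Answer: yes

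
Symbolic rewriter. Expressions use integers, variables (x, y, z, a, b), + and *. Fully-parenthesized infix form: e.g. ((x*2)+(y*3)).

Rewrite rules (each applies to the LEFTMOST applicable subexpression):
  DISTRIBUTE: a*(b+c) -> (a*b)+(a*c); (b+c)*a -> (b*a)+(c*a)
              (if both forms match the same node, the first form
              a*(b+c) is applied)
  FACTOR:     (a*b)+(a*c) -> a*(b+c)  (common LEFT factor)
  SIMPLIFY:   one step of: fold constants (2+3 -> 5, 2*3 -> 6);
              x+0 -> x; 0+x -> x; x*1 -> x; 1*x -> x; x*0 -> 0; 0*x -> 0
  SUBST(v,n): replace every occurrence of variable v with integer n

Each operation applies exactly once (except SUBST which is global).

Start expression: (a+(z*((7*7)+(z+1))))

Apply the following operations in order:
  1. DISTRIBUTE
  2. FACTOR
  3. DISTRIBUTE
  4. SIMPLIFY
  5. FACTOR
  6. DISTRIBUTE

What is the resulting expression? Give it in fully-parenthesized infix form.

Answer: (a+((z*49)+(z*(z+1))))

Derivation:
Start: (a+(z*((7*7)+(z+1))))
Apply DISTRIBUTE at R (target: (z*((7*7)+(z+1)))): (a+(z*((7*7)+(z+1)))) -> (a+((z*(7*7))+(z*(z+1))))
Apply FACTOR at R (target: ((z*(7*7))+(z*(z+1)))): (a+((z*(7*7))+(z*(z+1)))) -> (a+(z*((7*7)+(z+1))))
Apply DISTRIBUTE at R (target: (z*((7*7)+(z+1)))): (a+(z*((7*7)+(z+1)))) -> (a+((z*(7*7))+(z*(z+1))))
Apply SIMPLIFY at RLR (target: (7*7)): (a+((z*(7*7))+(z*(z+1)))) -> (a+((z*49)+(z*(z+1))))
Apply FACTOR at R (target: ((z*49)+(z*(z+1)))): (a+((z*49)+(z*(z+1)))) -> (a+(z*(49+(z+1))))
Apply DISTRIBUTE at R (target: (z*(49+(z+1)))): (a+(z*(49+(z+1)))) -> (a+((z*49)+(z*(z+1))))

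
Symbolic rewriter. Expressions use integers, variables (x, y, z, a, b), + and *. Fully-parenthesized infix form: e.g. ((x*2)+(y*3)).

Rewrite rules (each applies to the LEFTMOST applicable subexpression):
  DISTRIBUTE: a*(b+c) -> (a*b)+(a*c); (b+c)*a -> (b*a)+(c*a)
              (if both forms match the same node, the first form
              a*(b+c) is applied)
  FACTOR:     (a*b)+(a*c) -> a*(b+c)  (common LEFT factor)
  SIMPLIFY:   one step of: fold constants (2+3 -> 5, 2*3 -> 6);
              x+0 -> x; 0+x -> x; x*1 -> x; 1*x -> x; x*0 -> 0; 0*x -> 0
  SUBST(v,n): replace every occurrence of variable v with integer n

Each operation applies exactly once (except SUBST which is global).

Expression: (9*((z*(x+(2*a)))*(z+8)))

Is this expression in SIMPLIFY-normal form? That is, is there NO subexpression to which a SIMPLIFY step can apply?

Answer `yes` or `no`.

Expression: (9*((z*(x+(2*a)))*(z+8)))
Scanning for simplifiable subexpressions (pre-order)...
  at root: (9*((z*(x+(2*a)))*(z+8))) (not simplifiable)
  at R: ((z*(x+(2*a)))*(z+8)) (not simplifiable)
  at RL: (z*(x+(2*a))) (not simplifiable)
  at RLR: (x+(2*a)) (not simplifiable)
  at RLRR: (2*a) (not simplifiable)
  at RR: (z+8) (not simplifiable)
Result: no simplifiable subexpression found -> normal form.

Answer: yes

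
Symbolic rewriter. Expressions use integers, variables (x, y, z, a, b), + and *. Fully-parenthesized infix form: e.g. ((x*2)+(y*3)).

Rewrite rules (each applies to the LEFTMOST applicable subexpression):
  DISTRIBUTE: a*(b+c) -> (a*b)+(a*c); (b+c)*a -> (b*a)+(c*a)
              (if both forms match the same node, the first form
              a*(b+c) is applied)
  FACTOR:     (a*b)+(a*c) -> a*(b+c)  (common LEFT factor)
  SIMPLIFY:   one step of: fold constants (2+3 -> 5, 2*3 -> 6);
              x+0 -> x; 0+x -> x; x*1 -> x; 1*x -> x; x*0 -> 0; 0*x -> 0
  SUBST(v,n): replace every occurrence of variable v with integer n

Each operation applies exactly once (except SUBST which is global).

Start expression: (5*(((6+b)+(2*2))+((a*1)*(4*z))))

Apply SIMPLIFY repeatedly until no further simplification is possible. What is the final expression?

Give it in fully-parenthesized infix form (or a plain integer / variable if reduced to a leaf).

Answer: (5*(((6+b)+4)+(a*(4*z))))

Derivation:
Start: (5*(((6+b)+(2*2))+((a*1)*(4*z))))
Step 1: at RLR: (2*2) -> 4; overall: (5*(((6+b)+(2*2))+((a*1)*(4*z)))) -> (5*(((6+b)+4)+((a*1)*(4*z))))
Step 2: at RRL: (a*1) -> a; overall: (5*(((6+b)+4)+((a*1)*(4*z)))) -> (5*(((6+b)+4)+(a*(4*z))))
Fixed point: (5*(((6+b)+4)+(a*(4*z))))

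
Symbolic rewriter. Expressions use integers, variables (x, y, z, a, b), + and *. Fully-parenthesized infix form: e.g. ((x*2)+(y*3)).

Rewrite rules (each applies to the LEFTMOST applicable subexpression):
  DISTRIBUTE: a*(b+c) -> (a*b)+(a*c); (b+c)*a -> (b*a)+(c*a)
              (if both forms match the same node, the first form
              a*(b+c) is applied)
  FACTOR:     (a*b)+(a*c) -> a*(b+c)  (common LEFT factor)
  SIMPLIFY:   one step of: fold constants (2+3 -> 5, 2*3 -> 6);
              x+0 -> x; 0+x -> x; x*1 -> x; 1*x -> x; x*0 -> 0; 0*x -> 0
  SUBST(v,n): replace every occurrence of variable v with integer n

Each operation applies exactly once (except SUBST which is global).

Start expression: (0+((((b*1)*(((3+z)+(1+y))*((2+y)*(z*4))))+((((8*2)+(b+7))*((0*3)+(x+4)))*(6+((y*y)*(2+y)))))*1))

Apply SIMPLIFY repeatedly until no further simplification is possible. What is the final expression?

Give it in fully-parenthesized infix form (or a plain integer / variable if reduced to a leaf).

Answer: ((b*(((3+z)+(1+y))*((2+y)*(z*4))))+(((16+(b+7))*(x+4))*(6+((y*y)*(2+y)))))

Derivation:
Start: (0+((((b*1)*(((3+z)+(1+y))*((2+y)*(z*4))))+((((8*2)+(b+7))*((0*3)+(x+4)))*(6+((y*y)*(2+y)))))*1))
Step 1: at root: (0+((((b*1)*(((3+z)+(1+y))*((2+y)*(z*4))))+((((8*2)+(b+7))*((0*3)+(x+4)))*(6+((y*y)*(2+y)))))*1)) -> ((((b*1)*(((3+z)+(1+y))*((2+y)*(z*4))))+((((8*2)+(b+7))*((0*3)+(x+4)))*(6+((y*y)*(2+y)))))*1); overall: (0+((((b*1)*(((3+z)+(1+y))*((2+y)*(z*4))))+((((8*2)+(b+7))*((0*3)+(x+4)))*(6+((y*y)*(2+y)))))*1)) -> ((((b*1)*(((3+z)+(1+y))*((2+y)*(z*4))))+((((8*2)+(b+7))*((0*3)+(x+4)))*(6+((y*y)*(2+y)))))*1)
Step 2: at root: ((((b*1)*(((3+z)+(1+y))*((2+y)*(z*4))))+((((8*2)+(b+7))*((0*3)+(x+4)))*(6+((y*y)*(2+y)))))*1) -> (((b*1)*(((3+z)+(1+y))*((2+y)*(z*4))))+((((8*2)+(b+7))*((0*3)+(x+4)))*(6+((y*y)*(2+y))))); overall: ((((b*1)*(((3+z)+(1+y))*((2+y)*(z*4))))+((((8*2)+(b+7))*((0*3)+(x+4)))*(6+((y*y)*(2+y)))))*1) -> (((b*1)*(((3+z)+(1+y))*((2+y)*(z*4))))+((((8*2)+(b+7))*((0*3)+(x+4)))*(6+((y*y)*(2+y)))))
Step 3: at LL: (b*1) -> b; overall: (((b*1)*(((3+z)+(1+y))*((2+y)*(z*4))))+((((8*2)+(b+7))*((0*3)+(x+4)))*(6+((y*y)*(2+y))))) -> ((b*(((3+z)+(1+y))*((2+y)*(z*4))))+((((8*2)+(b+7))*((0*3)+(x+4)))*(6+((y*y)*(2+y)))))
Step 4: at RLLL: (8*2) -> 16; overall: ((b*(((3+z)+(1+y))*((2+y)*(z*4))))+((((8*2)+(b+7))*((0*3)+(x+4)))*(6+((y*y)*(2+y))))) -> ((b*(((3+z)+(1+y))*((2+y)*(z*4))))+(((16+(b+7))*((0*3)+(x+4)))*(6+((y*y)*(2+y)))))
Step 5: at RLRL: (0*3) -> 0; overall: ((b*(((3+z)+(1+y))*((2+y)*(z*4))))+(((16+(b+7))*((0*3)+(x+4)))*(6+((y*y)*(2+y))))) -> ((b*(((3+z)+(1+y))*((2+y)*(z*4))))+(((16+(b+7))*(0+(x+4)))*(6+((y*y)*(2+y)))))
Step 6: at RLR: (0+(x+4)) -> (x+4); overall: ((b*(((3+z)+(1+y))*((2+y)*(z*4))))+(((16+(b+7))*(0+(x+4)))*(6+((y*y)*(2+y))))) -> ((b*(((3+z)+(1+y))*((2+y)*(z*4))))+(((16+(b+7))*(x+4))*(6+((y*y)*(2+y)))))
Fixed point: ((b*(((3+z)+(1+y))*((2+y)*(z*4))))+(((16+(b+7))*(x+4))*(6+((y*y)*(2+y)))))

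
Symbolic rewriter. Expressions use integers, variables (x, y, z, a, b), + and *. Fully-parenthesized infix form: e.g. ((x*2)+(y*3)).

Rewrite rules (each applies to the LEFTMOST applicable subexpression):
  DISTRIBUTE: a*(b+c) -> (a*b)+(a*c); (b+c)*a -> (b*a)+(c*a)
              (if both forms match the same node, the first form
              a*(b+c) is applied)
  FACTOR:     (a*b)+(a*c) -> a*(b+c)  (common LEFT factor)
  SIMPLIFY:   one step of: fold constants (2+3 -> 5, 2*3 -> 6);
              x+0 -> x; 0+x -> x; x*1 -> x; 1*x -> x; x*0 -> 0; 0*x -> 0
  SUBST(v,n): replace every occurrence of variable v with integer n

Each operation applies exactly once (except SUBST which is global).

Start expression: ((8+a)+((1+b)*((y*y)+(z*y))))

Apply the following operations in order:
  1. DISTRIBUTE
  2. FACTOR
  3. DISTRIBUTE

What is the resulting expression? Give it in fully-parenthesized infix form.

Answer: ((8+a)+(((1+b)*(y*y))+((1+b)*(z*y))))

Derivation:
Start: ((8+a)+((1+b)*((y*y)+(z*y))))
Apply DISTRIBUTE at R (target: ((1+b)*((y*y)+(z*y)))): ((8+a)+((1+b)*((y*y)+(z*y)))) -> ((8+a)+(((1+b)*(y*y))+((1+b)*(z*y))))
Apply FACTOR at R (target: (((1+b)*(y*y))+((1+b)*(z*y)))): ((8+a)+(((1+b)*(y*y))+((1+b)*(z*y)))) -> ((8+a)+((1+b)*((y*y)+(z*y))))
Apply DISTRIBUTE at R (target: ((1+b)*((y*y)+(z*y)))): ((8+a)+((1+b)*((y*y)+(z*y)))) -> ((8+a)+(((1+b)*(y*y))+((1+b)*(z*y))))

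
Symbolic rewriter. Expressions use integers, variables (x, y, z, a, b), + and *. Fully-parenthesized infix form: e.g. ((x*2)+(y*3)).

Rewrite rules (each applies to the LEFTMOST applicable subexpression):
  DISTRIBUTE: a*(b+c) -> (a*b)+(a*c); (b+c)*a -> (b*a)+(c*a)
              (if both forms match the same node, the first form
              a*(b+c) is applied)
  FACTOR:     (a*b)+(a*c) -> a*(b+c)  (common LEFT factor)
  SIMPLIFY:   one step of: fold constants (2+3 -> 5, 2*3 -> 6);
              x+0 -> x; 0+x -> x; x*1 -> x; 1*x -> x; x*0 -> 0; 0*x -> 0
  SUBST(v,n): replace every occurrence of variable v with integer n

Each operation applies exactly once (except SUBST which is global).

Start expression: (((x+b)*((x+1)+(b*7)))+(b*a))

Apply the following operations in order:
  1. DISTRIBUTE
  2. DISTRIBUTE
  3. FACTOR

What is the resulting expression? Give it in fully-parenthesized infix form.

Answer: ((((x+b)*(x+1))+((x+b)*(b*7)))+(b*a))

Derivation:
Start: (((x+b)*((x+1)+(b*7)))+(b*a))
Apply DISTRIBUTE at L (target: ((x+b)*((x+1)+(b*7)))): (((x+b)*((x+1)+(b*7)))+(b*a)) -> ((((x+b)*(x+1))+((x+b)*(b*7)))+(b*a))
Apply DISTRIBUTE at LL (target: ((x+b)*(x+1))): ((((x+b)*(x+1))+((x+b)*(b*7)))+(b*a)) -> (((((x+b)*x)+((x+b)*1))+((x+b)*(b*7)))+(b*a))
Apply FACTOR at LL (target: (((x+b)*x)+((x+b)*1))): (((((x+b)*x)+((x+b)*1))+((x+b)*(b*7)))+(b*a)) -> ((((x+b)*(x+1))+((x+b)*(b*7)))+(b*a))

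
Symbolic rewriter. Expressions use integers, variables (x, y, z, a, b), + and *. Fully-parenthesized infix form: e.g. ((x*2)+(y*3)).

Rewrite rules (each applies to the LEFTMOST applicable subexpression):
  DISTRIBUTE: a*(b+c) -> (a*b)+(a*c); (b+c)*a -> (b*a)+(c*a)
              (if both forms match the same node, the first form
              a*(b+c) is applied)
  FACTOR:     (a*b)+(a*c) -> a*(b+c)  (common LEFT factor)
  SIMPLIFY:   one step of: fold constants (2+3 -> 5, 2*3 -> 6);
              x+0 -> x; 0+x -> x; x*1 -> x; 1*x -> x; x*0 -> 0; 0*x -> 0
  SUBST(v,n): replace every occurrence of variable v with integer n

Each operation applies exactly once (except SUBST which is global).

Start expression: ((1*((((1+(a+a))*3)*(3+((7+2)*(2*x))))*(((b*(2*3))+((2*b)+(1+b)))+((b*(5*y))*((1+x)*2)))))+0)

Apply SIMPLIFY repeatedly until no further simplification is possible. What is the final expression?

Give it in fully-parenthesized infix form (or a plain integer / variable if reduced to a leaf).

Start: ((1*((((1+(a+a))*3)*(3+((7+2)*(2*x))))*(((b*(2*3))+((2*b)+(1+b)))+((b*(5*y))*((1+x)*2)))))+0)
Step 1: at root: ((1*((((1+(a+a))*3)*(3+((7+2)*(2*x))))*(((b*(2*3))+((2*b)+(1+b)))+((b*(5*y))*((1+x)*2)))))+0) -> (1*((((1+(a+a))*3)*(3+((7+2)*(2*x))))*(((b*(2*3))+((2*b)+(1+b)))+((b*(5*y))*((1+x)*2))))); overall: ((1*((((1+(a+a))*3)*(3+((7+2)*(2*x))))*(((b*(2*3))+((2*b)+(1+b)))+((b*(5*y))*((1+x)*2)))))+0) -> (1*((((1+(a+a))*3)*(3+((7+2)*(2*x))))*(((b*(2*3))+((2*b)+(1+b)))+((b*(5*y))*((1+x)*2)))))
Step 2: at root: (1*((((1+(a+a))*3)*(3+((7+2)*(2*x))))*(((b*(2*3))+((2*b)+(1+b)))+((b*(5*y))*((1+x)*2))))) -> ((((1+(a+a))*3)*(3+((7+2)*(2*x))))*(((b*(2*3))+((2*b)+(1+b)))+((b*(5*y))*((1+x)*2)))); overall: (1*((((1+(a+a))*3)*(3+((7+2)*(2*x))))*(((b*(2*3))+((2*b)+(1+b)))+((b*(5*y))*((1+x)*2))))) -> ((((1+(a+a))*3)*(3+((7+2)*(2*x))))*(((b*(2*3))+((2*b)+(1+b)))+((b*(5*y))*((1+x)*2))))
Step 3: at LRRL: (7+2) -> 9; overall: ((((1+(a+a))*3)*(3+((7+2)*(2*x))))*(((b*(2*3))+((2*b)+(1+b)))+((b*(5*y))*((1+x)*2)))) -> ((((1+(a+a))*3)*(3+(9*(2*x))))*(((b*(2*3))+((2*b)+(1+b)))+((b*(5*y))*((1+x)*2))))
Step 4: at RLLR: (2*3) -> 6; overall: ((((1+(a+a))*3)*(3+(9*(2*x))))*(((b*(2*3))+((2*b)+(1+b)))+((b*(5*y))*((1+x)*2)))) -> ((((1+(a+a))*3)*(3+(9*(2*x))))*(((b*6)+((2*b)+(1+b)))+((b*(5*y))*((1+x)*2))))
Fixed point: ((((1+(a+a))*3)*(3+(9*(2*x))))*(((b*6)+((2*b)+(1+b)))+((b*(5*y))*((1+x)*2))))

Answer: ((((1+(a+a))*3)*(3+(9*(2*x))))*(((b*6)+((2*b)+(1+b)))+((b*(5*y))*((1+x)*2))))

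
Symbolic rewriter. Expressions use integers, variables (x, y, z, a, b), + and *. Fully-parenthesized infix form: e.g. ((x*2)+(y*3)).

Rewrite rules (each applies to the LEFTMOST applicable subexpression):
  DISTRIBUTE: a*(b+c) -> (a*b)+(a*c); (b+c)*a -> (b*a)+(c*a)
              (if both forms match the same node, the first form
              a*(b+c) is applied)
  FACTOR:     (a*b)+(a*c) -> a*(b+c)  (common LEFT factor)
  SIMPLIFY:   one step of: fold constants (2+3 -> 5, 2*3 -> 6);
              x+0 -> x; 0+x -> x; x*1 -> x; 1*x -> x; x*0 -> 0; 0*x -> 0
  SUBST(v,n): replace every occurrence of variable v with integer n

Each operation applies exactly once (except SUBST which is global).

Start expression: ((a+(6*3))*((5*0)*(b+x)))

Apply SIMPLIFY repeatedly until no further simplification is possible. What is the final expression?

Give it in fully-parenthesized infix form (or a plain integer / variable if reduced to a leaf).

Start: ((a+(6*3))*((5*0)*(b+x)))
Step 1: at LR: (6*3) -> 18; overall: ((a+(6*3))*((5*0)*(b+x))) -> ((a+18)*((5*0)*(b+x)))
Step 2: at RL: (5*0) -> 0; overall: ((a+18)*((5*0)*(b+x))) -> ((a+18)*(0*(b+x)))
Step 3: at R: (0*(b+x)) -> 0; overall: ((a+18)*(0*(b+x))) -> ((a+18)*0)
Step 4: at root: ((a+18)*0) -> 0; overall: ((a+18)*0) -> 0
Fixed point: 0

Answer: 0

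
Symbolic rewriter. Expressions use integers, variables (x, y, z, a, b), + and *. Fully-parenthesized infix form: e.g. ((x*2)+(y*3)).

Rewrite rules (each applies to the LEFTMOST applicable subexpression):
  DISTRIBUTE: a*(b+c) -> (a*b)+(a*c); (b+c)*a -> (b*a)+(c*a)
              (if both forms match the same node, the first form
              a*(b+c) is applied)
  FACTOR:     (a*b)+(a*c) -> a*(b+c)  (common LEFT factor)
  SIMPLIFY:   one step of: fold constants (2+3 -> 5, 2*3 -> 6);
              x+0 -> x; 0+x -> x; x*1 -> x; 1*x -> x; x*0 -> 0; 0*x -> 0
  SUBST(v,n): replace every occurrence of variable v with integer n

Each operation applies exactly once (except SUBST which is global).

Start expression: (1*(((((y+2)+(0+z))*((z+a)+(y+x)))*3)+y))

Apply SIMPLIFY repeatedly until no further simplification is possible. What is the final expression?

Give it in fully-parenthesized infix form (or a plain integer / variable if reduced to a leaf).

Start: (1*(((((y+2)+(0+z))*((z+a)+(y+x)))*3)+y))
Step 1: at root: (1*(((((y+2)+(0+z))*((z+a)+(y+x)))*3)+y)) -> (((((y+2)+(0+z))*((z+a)+(y+x)))*3)+y); overall: (1*(((((y+2)+(0+z))*((z+a)+(y+x)))*3)+y)) -> (((((y+2)+(0+z))*((z+a)+(y+x)))*3)+y)
Step 2: at LLLR: (0+z) -> z; overall: (((((y+2)+(0+z))*((z+a)+(y+x)))*3)+y) -> (((((y+2)+z)*((z+a)+(y+x)))*3)+y)
Fixed point: (((((y+2)+z)*((z+a)+(y+x)))*3)+y)

Answer: (((((y+2)+z)*((z+a)+(y+x)))*3)+y)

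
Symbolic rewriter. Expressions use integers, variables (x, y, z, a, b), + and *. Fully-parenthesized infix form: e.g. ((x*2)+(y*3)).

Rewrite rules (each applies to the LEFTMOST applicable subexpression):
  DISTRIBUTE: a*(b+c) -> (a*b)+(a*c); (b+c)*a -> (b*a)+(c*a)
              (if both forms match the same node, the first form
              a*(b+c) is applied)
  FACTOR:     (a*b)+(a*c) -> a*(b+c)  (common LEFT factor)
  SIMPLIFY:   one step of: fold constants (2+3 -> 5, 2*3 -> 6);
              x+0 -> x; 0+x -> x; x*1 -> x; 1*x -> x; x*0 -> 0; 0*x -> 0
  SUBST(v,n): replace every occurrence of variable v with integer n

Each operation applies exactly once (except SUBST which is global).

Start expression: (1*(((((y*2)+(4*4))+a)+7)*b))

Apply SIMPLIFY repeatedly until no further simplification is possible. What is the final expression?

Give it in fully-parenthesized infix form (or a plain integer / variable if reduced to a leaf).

Answer: (((((y*2)+16)+a)+7)*b)

Derivation:
Start: (1*(((((y*2)+(4*4))+a)+7)*b))
Step 1: at root: (1*(((((y*2)+(4*4))+a)+7)*b)) -> (((((y*2)+(4*4))+a)+7)*b); overall: (1*(((((y*2)+(4*4))+a)+7)*b)) -> (((((y*2)+(4*4))+a)+7)*b)
Step 2: at LLLR: (4*4) -> 16; overall: (((((y*2)+(4*4))+a)+7)*b) -> (((((y*2)+16)+a)+7)*b)
Fixed point: (((((y*2)+16)+a)+7)*b)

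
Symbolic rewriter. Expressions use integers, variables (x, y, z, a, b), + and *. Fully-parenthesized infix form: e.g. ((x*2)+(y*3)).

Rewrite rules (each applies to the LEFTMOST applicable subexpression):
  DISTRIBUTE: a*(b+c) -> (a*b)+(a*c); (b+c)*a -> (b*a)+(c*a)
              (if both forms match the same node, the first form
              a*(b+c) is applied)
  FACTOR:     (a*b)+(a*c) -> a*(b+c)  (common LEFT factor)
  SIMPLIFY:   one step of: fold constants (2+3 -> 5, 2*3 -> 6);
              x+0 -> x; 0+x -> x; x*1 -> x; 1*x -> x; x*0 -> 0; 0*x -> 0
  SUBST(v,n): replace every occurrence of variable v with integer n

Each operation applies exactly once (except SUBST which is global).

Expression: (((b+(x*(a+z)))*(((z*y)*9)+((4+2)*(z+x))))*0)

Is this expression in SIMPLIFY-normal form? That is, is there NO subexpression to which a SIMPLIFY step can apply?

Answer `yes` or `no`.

Answer: no

Derivation:
Expression: (((b+(x*(a+z)))*(((z*y)*9)+((4+2)*(z+x))))*0)
Scanning for simplifiable subexpressions (pre-order)...
  at root: (((b+(x*(a+z)))*(((z*y)*9)+((4+2)*(z+x))))*0) (SIMPLIFIABLE)
  at L: ((b+(x*(a+z)))*(((z*y)*9)+((4+2)*(z+x)))) (not simplifiable)
  at LL: (b+(x*(a+z))) (not simplifiable)
  at LLR: (x*(a+z)) (not simplifiable)
  at LLRR: (a+z) (not simplifiable)
  at LR: (((z*y)*9)+((4+2)*(z+x))) (not simplifiable)
  at LRL: ((z*y)*9) (not simplifiable)
  at LRLL: (z*y) (not simplifiable)
  at LRR: ((4+2)*(z+x)) (not simplifiable)
  at LRRL: (4+2) (SIMPLIFIABLE)
  at LRRR: (z+x) (not simplifiable)
Found simplifiable subexpr at path root: (((b+(x*(a+z)))*(((z*y)*9)+((4+2)*(z+x))))*0)
One SIMPLIFY step would give: 0
-> NOT in normal form.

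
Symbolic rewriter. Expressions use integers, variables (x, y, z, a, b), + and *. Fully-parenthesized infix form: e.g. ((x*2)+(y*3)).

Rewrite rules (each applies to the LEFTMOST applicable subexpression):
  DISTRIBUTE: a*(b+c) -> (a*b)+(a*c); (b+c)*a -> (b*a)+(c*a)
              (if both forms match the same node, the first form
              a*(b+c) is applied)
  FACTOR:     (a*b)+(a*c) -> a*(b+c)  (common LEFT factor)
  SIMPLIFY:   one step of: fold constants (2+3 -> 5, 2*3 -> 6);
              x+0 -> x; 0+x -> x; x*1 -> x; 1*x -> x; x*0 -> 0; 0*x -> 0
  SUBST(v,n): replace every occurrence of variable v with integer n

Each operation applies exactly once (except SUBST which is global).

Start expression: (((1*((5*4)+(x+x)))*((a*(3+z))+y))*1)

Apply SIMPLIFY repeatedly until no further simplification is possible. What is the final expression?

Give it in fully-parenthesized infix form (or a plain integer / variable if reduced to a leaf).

Start: (((1*((5*4)+(x+x)))*((a*(3+z))+y))*1)
Step 1: at root: (((1*((5*4)+(x+x)))*((a*(3+z))+y))*1) -> ((1*((5*4)+(x+x)))*((a*(3+z))+y)); overall: (((1*((5*4)+(x+x)))*((a*(3+z))+y))*1) -> ((1*((5*4)+(x+x)))*((a*(3+z))+y))
Step 2: at L: (1*((5*4)+(x+x))) -> ((5*4)+(x+x)); overall: ((1*((5*4)+(x+x)))*((a*(3+z))+y)) -> (((5*4)+(x+x))*((a*(3+z))+y))
Step 3: at LL: (5*4) -> 20; overall: (((5*4)+(x+x))*((a*(3+z))+y)) -> ((20+(x+x))*((a*(3+z))+y))
Fixed point: ((20+(x+x))*((a*(3+z))+y))

Answer: ((20+(x+x))*((a*(3+z))+y))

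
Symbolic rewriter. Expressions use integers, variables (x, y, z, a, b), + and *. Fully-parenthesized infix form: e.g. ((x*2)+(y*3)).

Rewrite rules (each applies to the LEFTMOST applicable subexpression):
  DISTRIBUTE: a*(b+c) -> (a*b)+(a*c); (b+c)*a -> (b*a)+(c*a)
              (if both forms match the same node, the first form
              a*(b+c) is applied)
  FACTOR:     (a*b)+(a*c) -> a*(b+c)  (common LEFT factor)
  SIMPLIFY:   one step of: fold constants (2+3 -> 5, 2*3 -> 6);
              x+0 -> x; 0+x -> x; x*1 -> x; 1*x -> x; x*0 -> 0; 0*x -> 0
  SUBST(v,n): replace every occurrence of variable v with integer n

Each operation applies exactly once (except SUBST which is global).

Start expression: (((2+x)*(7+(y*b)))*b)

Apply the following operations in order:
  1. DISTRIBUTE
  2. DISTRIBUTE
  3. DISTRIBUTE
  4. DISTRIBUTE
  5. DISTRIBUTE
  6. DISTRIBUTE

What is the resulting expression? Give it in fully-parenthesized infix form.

Answer: ((((2*7)*b)+((x*7)*b))+(((2*(y*b))*b)+((x*(y*b))*b)))

Derivation:
Start: (((2+x)*(7+(y*b)))*b)
Apply DISTRIBUTE at L (target: ((2+x)*(7+(y*b)))): (((2+x)*(7+(y*b)))*b) -> ((((2+x)*7)+((2+x)*(y*b)))*b)
Apply DISTRIBUTE at root (target: ((((2+x)*7)+((2+x)*(y*b)))*b)): ((((2+x)*7)+((2+x)*(y*b)))*b) -> ((((2+x)*7)*b)+(((2+x)*(y*b))*b))
Apply DISTRIBUTE at LL (target: ((2+x)*7)): ((((2+x)*7)*b)+(((2+x)*(y*b))*b)) -> ((((2*7)+(x*7))*b)+(((2+x)*(y*b))*b))
Apply DISTRIBUTE at L (target: (((2*7)+(x*7))*b)): ((((2*7)+(x*7))*b)+(((2+x)*(y*b))*b)) -> ((((2*7)*b)+((x*7)*b))+(((2+x)*(y*b))*b))
Apply DISTRIBUTE at RL (target: ((2+x)*(y*b))): ((((2*7)*b)+((x*7)*b))+(((2+x)*(y*b))*b)) -> ((((2*7)*b)+((x*7)*b))+(((2*(y*b))+(x*(y*b)))*b))
Apply DISTRIBUTE at R (target: (((2*(y*b))+(x*(y*b)))*b)): ((((2*7)*b)+((x*7)*b))+(((2*(y*b))+(x*(y*b)))*b)) -> ((((2*7)*b)+((x*7)*b))+(((2*(y*b))*b)+((x*(y*b))*b)))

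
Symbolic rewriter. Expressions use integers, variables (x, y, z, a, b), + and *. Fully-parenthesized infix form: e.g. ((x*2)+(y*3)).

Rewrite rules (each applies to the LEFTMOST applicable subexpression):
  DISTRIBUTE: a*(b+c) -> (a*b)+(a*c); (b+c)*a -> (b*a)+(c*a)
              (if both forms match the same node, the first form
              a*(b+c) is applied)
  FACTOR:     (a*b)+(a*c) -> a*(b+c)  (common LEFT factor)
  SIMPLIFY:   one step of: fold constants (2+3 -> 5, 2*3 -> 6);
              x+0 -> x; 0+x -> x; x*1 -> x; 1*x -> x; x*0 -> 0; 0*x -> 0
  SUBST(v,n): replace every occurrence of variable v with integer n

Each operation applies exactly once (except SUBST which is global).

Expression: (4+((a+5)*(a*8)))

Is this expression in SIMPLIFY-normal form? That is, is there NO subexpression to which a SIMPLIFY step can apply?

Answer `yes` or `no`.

Answer: yes

Derivation:
Expression: (4+((a+5)*(a*8)))
Scanning for simplifiable subexpressions (pre-order)...
  at root: (4+((a+5)*(a*8))) (not simplifiable)
  at R: ((a+5)*(a*8)) (not simplifiable)
  at RL: (a+5) (not simplifiable)
  at RR: (a*8) (not simplifiable)
Result: no simplifiable subexpression found -> normal form.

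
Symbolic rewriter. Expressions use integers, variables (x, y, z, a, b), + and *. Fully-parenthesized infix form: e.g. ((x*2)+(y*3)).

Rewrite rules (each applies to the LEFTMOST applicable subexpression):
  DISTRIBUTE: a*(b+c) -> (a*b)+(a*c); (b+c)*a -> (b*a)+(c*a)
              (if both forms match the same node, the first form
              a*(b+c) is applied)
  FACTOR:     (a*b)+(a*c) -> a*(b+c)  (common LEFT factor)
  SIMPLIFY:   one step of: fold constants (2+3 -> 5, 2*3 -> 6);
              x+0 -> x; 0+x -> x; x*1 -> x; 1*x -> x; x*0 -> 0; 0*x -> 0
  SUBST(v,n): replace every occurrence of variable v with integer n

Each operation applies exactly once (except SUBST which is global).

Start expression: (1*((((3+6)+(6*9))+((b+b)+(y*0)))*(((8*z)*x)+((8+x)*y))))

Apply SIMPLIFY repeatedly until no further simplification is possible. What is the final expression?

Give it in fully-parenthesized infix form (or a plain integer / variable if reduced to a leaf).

Answer: ((63+(b+b))*(((8*z)*x)+((8+x)*y)))

Derivation:
Start: (1*((((3+6)+(6*9))+((b+b)+(y*0)))*(((8*z)*x)+((8+x)*y))))
Step 1: at root: (1*((((3+6)+(6*9))+((b+b)+(y*0)))*(((8*z)*x)+((8+x)*y)))) -> ((((3+6)+(6*9))+((b+b)+(y*0)))*(((8*z)*x)+((8+x)*y))); overall: (1*((((3+6)+(6*9))+((b+b)+(y*0)))*(((8*z)*x)+((8+x)*y)))) -> ((((3+6)+(6*9))+((b+b)+(y*0)))*(((8*z)*x)+((8+x)*y)))
Step 2: at LLL: (3+6) -> 9; overall: ((((3+6)+(6*9))+((b+b)+(y*0)))*(((8*z)*x)+((8+x)*y))) -> (((9+(6*9))+((b+b)+(y*0)))*(((8*z)*x)+((8+x)*y)))
Step 3: at LLR: (6*9) -> 54; overall: (((9+(6*9))+((b+b)+(y*0)))*(((8*z)*x)+((8+x)*y))) -> (((9+54)+((b+b)+(y*0)))*(((8*z)*x)+((8+x)*y)))
Step 4: at LL: (9+54) -> 63; overall: (((9+54)+((b+b)+(y*0)))*(((8*z)*x)+((8+x)*y))) -> ((63+((b+b)+(y*0)))*(((8*z)*x)+((8+x)*y)))
Step 5: at LRR: (y*0) -> 0; overall: ((63+((b+b)+(y*0)))*(((8*z)*x)+((8+x)*y))) -> ((63+((b+b)+0))*(((8*z)*x)+((8+x)*y)))
Step 6: at LR: ((b+b)+0) -> (b+b); overall: ((63+((b+b)+0))*(((8*z)*x)+((8+x)*y))) -> ((63+(b+b))*(((8*z)*x)+((8+x)*y)))
Fixed point: ((63+(b+b))*(((8*z)*x)+((8+x)*y)))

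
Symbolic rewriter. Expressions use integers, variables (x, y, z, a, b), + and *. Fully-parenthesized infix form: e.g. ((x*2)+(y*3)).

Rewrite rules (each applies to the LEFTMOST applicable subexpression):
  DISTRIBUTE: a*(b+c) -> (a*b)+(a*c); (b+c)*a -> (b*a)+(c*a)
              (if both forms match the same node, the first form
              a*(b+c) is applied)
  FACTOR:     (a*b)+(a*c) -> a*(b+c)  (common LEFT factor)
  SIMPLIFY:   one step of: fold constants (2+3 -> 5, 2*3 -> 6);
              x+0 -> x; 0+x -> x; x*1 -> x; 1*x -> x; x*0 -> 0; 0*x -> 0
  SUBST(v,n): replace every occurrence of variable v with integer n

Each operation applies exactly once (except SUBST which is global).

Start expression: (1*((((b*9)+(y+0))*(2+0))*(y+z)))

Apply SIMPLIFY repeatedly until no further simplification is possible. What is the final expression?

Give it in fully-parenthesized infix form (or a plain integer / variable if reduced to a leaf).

Start: (1*((((b*9)+(y+0))*(2+0))*(y+z)))
Step 1: at root: (1*((((b*9)+(y+0))*(2+0))*(y+z))) -> ((((b*9)+(y+0))*(2+0))*(y+z)); overall: (1*((((b*9)+(y+0))*(2+0))*(y+z))) -> ((((b*9)+(y+0))*(2+0))*(y+z))
Step 2: at LLR: (y+0) -> y; overall: ((((b*9)+(y+0))*(2+0))*(y+z)) -> ((((b*9)+y)*(2+0))*(y+z))
Step 3: at LR: (2+0) -> 2; overall: ((((b*9)+y)*(2+0))*(y+z)) -> ((((b*9)+y)*2)*(y+z))
Fixed point: ((((b*9)+y)*2)*(y+z))

Answer: ((((b*9)+y)*2)*(y+z))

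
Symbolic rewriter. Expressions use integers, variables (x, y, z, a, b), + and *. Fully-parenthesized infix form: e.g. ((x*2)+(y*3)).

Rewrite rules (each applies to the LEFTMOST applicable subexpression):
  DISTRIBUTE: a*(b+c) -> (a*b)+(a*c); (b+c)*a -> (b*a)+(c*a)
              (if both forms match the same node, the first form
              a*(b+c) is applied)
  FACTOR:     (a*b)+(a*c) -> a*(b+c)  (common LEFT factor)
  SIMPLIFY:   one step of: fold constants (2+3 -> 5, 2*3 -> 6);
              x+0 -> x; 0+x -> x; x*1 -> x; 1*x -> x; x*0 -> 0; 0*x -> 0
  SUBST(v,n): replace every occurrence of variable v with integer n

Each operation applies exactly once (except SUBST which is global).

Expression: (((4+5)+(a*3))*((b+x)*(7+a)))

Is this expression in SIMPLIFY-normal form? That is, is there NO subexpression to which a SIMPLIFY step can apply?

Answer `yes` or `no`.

Expression: (((4+5)+(a*3))*((b+x)*(7+a)))
Scanning for simplifiable subexpressions (pre-order)...
  at root: (((4+5)+(a*3))*((b+x)*(7+a))) (not simplifiable)
  at L: ((4+5)+(a*3)) (not simplifiable)
  at LL: (4+5) (SIMPLIFIABLE)
  at LR: (a*3) (not simplifiable)
  at R: ((b+x)*(7+a)) (not simplifiable)
  at RL: (b+x) (not simplifiable)
  at RR: (7+a) (not simplifiable)
Found simplifiable subexpr at path LL: (4+5)
One SIMPLIFY step would give: ((9+(a*3))*((b+x)*(7+a)))
-> NOT in normal form.

Answer: no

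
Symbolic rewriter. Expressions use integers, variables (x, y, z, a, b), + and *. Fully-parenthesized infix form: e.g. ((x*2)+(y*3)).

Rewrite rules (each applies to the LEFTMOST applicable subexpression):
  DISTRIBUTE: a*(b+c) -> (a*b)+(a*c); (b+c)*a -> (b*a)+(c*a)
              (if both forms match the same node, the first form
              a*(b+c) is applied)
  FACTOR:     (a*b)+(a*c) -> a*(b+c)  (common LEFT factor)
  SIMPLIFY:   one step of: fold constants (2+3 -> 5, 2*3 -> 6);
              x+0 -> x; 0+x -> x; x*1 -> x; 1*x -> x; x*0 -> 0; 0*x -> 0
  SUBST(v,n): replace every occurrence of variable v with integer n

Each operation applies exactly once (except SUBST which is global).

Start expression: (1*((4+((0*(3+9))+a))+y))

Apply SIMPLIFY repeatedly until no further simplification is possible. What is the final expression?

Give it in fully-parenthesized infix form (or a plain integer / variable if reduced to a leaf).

Answer: ((4+a)+y)

Derivation:
Start: (1*((4+((0*(3+9))+a))+y))
Step 1: at root: (1*((4+((0*(3+9))+a))+y)) -> ((4+((0*(3+9))+a))+y); overall: (1*((4+((0*(3+9))+a))+y)) -> ((4+((0*(3+9))+a))+y)
Step 2: at LRL: (0*(3+9)) -> 0; overall: ((4+((0*(3+9))+a))+y) -> ((4+(0+a))+y)
Step 3: at LR: (0+a) -> a; overall: ((4+(0+a))+y) -> ((4+a)+y)
Fixed point: ((4+a)+y)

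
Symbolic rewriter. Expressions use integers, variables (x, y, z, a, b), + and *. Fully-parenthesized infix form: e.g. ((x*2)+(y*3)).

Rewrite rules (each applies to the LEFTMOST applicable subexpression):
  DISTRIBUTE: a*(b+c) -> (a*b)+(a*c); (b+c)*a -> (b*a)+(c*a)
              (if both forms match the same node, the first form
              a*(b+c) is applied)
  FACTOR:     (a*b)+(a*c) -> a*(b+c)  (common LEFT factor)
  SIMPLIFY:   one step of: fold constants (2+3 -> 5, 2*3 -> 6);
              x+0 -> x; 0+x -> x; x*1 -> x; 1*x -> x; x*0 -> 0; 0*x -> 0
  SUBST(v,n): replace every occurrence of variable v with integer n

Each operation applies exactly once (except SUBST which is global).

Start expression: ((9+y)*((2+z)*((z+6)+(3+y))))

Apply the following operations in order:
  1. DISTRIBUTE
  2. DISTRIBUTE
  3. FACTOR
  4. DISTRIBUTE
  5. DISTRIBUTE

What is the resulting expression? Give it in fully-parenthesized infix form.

Start: ((9+y)*((2+z)*((z+6)+(3+y))))
Apply DISTRIBUTE at root (target: ((9+y)*((2+z)*((z+6)+(3+y))))): ((9+y)*((2+z)*((z+6)+(3+y)))) -> ((9*((2+z)*((z+6)+(3+y))))+(y*((2+z)*((z+6)+(3+y)))))
Apply DISTRIBUTE at LR (target: ((2+z)*((z+6)+(3+y)))): ((9*((2+z)*((z+6)+(3+y))))+(y*((2+z)*((z+6)+(3+y))))) -> ((9*(((2+z)*(z+6))+((2+z)*(3+y))))+(y*((2+z)*((z+6)+(3+y)))))
Apply FACTOR at LR (target: (((2+z)*(z+6))+((2+z)*(3+y)))): ((9*(((2+z)*(z+6))+((2+z)*(3+y))))+(y*((2+z)*((z+6)+(3+y))))) -> ((9*((2+z)*((z+6)+(3+y))))+(y*((2+z)*((z+6)+(3+y)))))
Apply DISTRIBUTE at LR (target: ((2+z)*((z+6)+(3+y)))): ((9*((2+z)*((z+6)+(3+y))))+(y*((2+z)*((z+6)+(3+y))))) -> ((9*(((2+z)*(z+6))+((2+z)*(3+y))))+(y*((2+z)*((z+6)+(3+y)))))
Apply DISTRIBUTE at L (target: (9*(((2+z)*(z+6))+((2+z)*(3+y))))): ((9*(((2+z)*(z+6))+((2+z)*(3+y))))+(y*((2+z)*((z+6)+(3+y))))) -> (((9*((2+z)*(z+6)))+(9*((2+z)*(3+y))))+(y*((2+z)*((z+6)+(3+y)))))

Answer: (((9*((2+z)*(z+6)))+(9*((2+z)*(3+y))))+(y*((2+z)*((z+6)+(3+y)))))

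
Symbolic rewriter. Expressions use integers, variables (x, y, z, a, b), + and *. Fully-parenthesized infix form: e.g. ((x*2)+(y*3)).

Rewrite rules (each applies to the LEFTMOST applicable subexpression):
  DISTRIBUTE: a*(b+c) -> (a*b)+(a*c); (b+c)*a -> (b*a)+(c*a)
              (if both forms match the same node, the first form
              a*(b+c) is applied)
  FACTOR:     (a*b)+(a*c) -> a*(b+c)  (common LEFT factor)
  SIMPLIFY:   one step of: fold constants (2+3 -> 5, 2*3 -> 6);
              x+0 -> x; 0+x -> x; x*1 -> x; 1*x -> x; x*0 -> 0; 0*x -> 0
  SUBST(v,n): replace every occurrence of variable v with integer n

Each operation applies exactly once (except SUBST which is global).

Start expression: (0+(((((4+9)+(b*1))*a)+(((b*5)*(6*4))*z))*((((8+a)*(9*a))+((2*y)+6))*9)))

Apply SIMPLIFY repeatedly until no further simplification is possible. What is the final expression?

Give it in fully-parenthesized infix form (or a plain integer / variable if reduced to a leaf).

Answer: ((((13+b)*a)+(((b*5)*24)*z))*((((8+a)*(9*a))+((2*y)+6))*9))

Derivation:
Start: (0+(((((4+9)+(b*1))*a)+(((b*5)*(6*4))*z))*((((8+a)*(9*a))+((2*y)+6))*9)))
Step 1: at root: (0+(((((4+9)+(b*1))*a)+(((b*5)*(6*4))*z))*((((8+a)*(9*a))+((2*y)+6))*9))) -> (((((4+9)+(b*1))*a)+(((b*5)*(6*4))*z))*((((8+a)*(9*a))+((2*y)+6))*9)); overall: (0+(((((4+9)+(b*1))*a)+(((b*5)*(6*4))*z))*((((8+a)*(9*a))+((2*y)+6))*9))) -> (((((4+9)+(b*1))*a)+(((b*5)*(6*4))*z))*((((8+a)*(9*a))+((2*y)+6))*9))
Step 2: at LLLL: (4+9) -> 13; overall: (((((4+9)+(b*1))*a)+(((b*5)*(6*4))*z))*((((8+a)*(9*a))+((2*y)+6))*9)) -> ((((13+(b*1))*a)+(((b*5)*(6*4))*z))*((((8+a)*(9*a))+((2*y)+6))*9))
Step 3: at LLLR: (b*1) -> b; overall: ((((13+(b*1))*a)+(((b*5)*(6*4))*z))*((((8+a)*(9*a))+((2*y)+6))*9)) -> ((((13+b)*a)+(((b*5)*(6*4))*z))*((((8+a)*(9*a))+((2*y)+6))*9))
Step 4: at LRLR: (6*4) -> 24; overall: ((((13+b)*a)+(((b*5)*(6*4))*z))*((((8+a)*(9*a))+((2*y)+6))*9)) -> ((((13+b)*a)+(((b*5)*24)*z))*((((8+a)*(9*a))+((2*y)+6))*9))
Fixed point: ((((13+b)*a)+(((b*5)*24)*z))*((((8+a)*(9*a))+((2*y)+6))*9))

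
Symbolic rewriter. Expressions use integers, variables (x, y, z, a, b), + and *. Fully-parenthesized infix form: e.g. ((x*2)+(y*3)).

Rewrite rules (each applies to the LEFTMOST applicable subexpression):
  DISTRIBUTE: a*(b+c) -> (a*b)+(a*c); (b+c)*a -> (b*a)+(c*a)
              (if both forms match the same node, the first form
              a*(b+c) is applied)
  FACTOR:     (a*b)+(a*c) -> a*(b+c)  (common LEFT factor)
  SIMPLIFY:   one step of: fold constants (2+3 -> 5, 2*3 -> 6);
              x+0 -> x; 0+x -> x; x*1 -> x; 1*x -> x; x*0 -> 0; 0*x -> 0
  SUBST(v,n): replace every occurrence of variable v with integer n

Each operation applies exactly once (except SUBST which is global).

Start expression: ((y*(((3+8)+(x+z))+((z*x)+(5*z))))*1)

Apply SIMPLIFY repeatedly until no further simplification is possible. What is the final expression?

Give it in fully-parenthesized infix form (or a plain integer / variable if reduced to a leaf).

Answer: (y*((11+(x+z))+((z*x)+(5*z))))

Derivation:
Start: ((y*(((3+8)+(x+z))+((z*x)+(5*z))))*1)
Step 1: at root: ((y*(((3+8)+(x+z))+((z*x)+(5*z))))*1) -> (y*(((3+8)+(x+z))+((z*x)+(5*z)))); overall: ((y*(((3+8)+(x+z))+((z*x)+(5*z))))*1) -> (y*(((3+8)+(x+z))+((z*x)+(5*z))))
Step 2: at RLL: (3+8) -> 11; overall: (y*(((3+8)+(x+z))+((z*x)+(5*z)))) -> (y*((11+(x+z))+((z*x)+(5*z))))
Fixed point: (y*((11+(x+z))+((z*x)+(5*z))))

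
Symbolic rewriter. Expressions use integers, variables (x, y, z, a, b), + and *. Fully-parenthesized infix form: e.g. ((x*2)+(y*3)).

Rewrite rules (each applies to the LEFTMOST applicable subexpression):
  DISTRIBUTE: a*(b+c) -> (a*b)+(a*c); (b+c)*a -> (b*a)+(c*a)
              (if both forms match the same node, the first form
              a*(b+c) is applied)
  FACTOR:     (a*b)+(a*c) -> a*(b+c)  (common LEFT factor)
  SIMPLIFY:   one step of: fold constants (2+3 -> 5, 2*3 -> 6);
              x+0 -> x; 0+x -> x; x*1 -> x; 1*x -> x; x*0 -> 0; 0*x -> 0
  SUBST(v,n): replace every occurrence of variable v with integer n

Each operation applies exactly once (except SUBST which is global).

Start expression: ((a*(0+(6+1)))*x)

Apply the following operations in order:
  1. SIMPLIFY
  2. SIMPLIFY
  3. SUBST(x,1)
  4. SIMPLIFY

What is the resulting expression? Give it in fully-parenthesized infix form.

Start: ((a*(0+(6+1)))*x)
Apply SIMPLIFY at LR (target: (0+(6+1))): ((a*(0+(6+1)))*x) -> ((a*(6+1))*x)
Apply SIMPLIFY at LR (target: (6+1)): ((a*(6+1))*x) -> ((a*7)*x)
Apply SUBST(x,1): ((a*7)*x) -> ((a*7)*1)
Apply SIMPLIFY at root (target: ((a*7)*1)): ((a*7)*1) -> (a*7)

Answer: (a*7)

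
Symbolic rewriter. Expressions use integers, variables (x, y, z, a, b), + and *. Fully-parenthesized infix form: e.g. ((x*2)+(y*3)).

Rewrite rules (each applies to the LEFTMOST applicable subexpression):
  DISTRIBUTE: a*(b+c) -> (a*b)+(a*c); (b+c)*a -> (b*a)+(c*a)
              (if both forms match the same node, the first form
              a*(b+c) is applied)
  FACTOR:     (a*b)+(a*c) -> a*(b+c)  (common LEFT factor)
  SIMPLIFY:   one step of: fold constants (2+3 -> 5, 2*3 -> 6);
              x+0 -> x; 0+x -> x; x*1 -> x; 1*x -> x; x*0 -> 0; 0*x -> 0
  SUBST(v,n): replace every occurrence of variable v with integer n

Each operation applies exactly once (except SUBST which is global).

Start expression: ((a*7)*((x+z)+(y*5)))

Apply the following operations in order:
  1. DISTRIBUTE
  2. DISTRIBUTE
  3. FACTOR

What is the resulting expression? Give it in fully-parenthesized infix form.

Start: ((a*7)*((x+z)+(y*5)))
Apply DISTRIBUTE at root (target: ((a*7)*((x+z)+(y*5)))): ((a*7)*((x+z)+(y*5))) -> (((a*7)*(x+z))+((a*7)*(y*5)))
Apply DISTRIBUTE at L (target: ((a*7)*(x+z))): (((a*7)*(x+z))+((a*7)*(y*5))) -> ((((a*7)*x)+((a*7)*z))+((a*7)*(y*5)))
Apply FACTOR at L (target: (((a*7)*x)+((a*7)*z))): ((((a*7)*x)+((a*7)*z))+((a*7)*(y*5))) -> (((a*7)*(x+z))+((a*7)*(y*5)))

Answer: (((a*7)*(x+z))+((a*7)*(y*5)))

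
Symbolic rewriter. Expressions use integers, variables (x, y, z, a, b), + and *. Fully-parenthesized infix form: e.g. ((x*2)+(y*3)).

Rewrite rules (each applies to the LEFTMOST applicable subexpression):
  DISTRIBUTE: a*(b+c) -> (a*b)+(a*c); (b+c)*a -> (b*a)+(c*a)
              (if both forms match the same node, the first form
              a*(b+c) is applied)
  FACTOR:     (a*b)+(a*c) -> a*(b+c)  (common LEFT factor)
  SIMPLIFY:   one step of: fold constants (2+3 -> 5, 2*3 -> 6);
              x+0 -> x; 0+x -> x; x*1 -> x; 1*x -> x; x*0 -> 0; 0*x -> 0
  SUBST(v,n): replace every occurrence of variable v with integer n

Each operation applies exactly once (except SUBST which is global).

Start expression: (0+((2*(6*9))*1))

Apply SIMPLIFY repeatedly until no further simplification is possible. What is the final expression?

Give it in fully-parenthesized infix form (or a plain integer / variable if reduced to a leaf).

Answer: 108

Derivation:
Start: (0+((2*(6*9))*1))
Step 1: at root: (0+((2*(6*9))*1)) -> ((2*(6*9))*1); overall: (0+((2*(6*9))*1)) -> ((2*(6*9))*1)
Step 2: at root: ((2*(6*9))*1) -> (2*(6*9)); overall: ((2*(6*9))*1) -> (2*(6*9))
Step 3: at R: (6*9) -> 54; overall: (2*(6*9)) -> (2*54)
Step 4: at root: (2*54) -> 108; overall: (2*54) -> 108
Fixed point: 108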